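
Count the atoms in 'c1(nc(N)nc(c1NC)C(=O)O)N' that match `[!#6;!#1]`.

7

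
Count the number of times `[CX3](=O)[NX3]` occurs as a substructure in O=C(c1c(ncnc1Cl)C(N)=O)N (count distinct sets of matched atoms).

[CX3](=O)[NX3] is the SMARTS for an amide: a carbonyl carbon bonded to a trivalent nitrogen.
The molecule carries 2 separate instances of a primary amide (-C(=O)NH2) meeting every constraint; each maps to a distinct set of atoms, giving 2 matches.

2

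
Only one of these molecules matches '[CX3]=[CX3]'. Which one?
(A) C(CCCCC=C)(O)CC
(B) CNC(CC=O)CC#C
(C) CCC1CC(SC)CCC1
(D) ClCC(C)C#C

A

[CX3]=[CX3] describes a non-aromatic C=C double bond between two sp2 carbons (an alkene).
(A) contains a vinyl group (-CH=CH2), which satisfies every atom and bond constraint.
(B) has an ethynyl group (-C#CH) but the C-C bond is a triple bond, not a double bond.
(C) has an ethyl group (-CH2CH3) but its C-C bond is a single bond between CX4 carbons, not CX3=CX3.
(D) has an ethynyl group (-C#CH) but the C-C bond is a triple bond, not a double bond.
So the answer is (A).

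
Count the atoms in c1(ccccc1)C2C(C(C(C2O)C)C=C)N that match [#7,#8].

The query [#7,#8] means: nitrogen or oxygen (comma = OR).
Check the 16 heavy atoms by environment: 8× C → no; 6× c (aromatic) → no; 1× N → match; 1× O → match.
Summing the matching environments: 1 + 1 = 2 matching atoms.

2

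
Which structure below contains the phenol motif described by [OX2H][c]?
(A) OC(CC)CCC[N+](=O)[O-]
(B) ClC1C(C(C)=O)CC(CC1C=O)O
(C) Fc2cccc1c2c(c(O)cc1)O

[OX2H][c] describes a hydroxyl oxygen attached to an aromatic carbon (a phenol).
(A) has a hydroxyl group (-OH) but the -OH is on an aliphatic carbon, not an aromatic c.
(B) has a hydroxyl group (-OH) but the -OH is on an aliphatic carbon, not an aromatic c.
(C) contains a hydroxyl group (-OH), which satisfies every atom and bond constraint.
So the answer is (C).

C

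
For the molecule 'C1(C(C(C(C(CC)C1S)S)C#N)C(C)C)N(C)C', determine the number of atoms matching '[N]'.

2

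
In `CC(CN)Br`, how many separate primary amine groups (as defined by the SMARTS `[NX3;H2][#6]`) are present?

[NX3;H2][#6] is the SMARTS for a primary amine: a trivalent nitrogen with two H attached to carbon.
Exactly one fragment in the molecule meets all constraints, giving 1 match.

1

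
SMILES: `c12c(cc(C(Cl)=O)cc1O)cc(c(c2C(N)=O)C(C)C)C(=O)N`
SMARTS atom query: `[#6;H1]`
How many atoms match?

4

Check the 23 heavy atoms by environment: 7× c (aromatic, H0) → no; 3× c (aromatic, H1) → match; 1× O (H1) → no; 1× C (H1) → match; 2× C (H3) → no; 3× C (H0) → no; 3× O (H0) → no; 2× N (H2) → no; 1× Cl (H0) → no.
Summing the matching environments: 3 + 1 = 4 matching atoms.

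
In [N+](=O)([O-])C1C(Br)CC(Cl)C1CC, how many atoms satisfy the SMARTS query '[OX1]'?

2

The query [OX1] means: aliphatic oxygen with one total connection — typically a carbonyl =O or an oxide.
Check the 12 heavy atoms by environment: 7× C (X4) → no; 1× Cl (X1) → no; 1× Br (X1) → no; 1× N (charge +1, X3) → no; 1× O (charge -1, X1) → match; 1× O (X1) → match.
Summing the matching environments: 1 + 1 = 2 matching atoms.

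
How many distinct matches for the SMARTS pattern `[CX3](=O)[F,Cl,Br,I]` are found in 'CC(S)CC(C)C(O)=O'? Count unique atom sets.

0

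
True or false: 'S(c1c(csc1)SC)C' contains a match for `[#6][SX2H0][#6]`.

The pattern [#6][SX2H0][#6] describes an aliphatic sulfur bridging two carbons with no H on the sulfur — a thioether.
The molecule carries a methylthio ether (-SCH3), whose atoms satisfy every constraint of the query, so the pattern matches.

True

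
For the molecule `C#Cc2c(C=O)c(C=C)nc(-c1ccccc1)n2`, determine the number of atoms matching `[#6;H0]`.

6

The query [#6;H0] means: any carbon with no attached hydrogen.
Check the 18 heavy atoms by environment: 2× n (aromatic, H0) → no; 5× c (aromatic, H0) → match; 3× C (H1) → no; 1× C (H2) → no; 1× O (H0) → no; 1× C (H0) → match; 5× c (aromatic, H1) → no.
Summing the matching environments: 5 + 1 = 6 matching atoms.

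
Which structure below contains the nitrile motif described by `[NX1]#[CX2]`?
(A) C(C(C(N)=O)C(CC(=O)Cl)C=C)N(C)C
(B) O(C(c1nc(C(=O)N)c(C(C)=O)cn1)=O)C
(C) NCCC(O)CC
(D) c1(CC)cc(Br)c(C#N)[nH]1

[NX1]#[CX2] describes a nitrogen triple-bonded to a two-connected carbon (a nitrile).
(A) has a primary amide (-C(=O)NH2) but the nitrogen is NX3, not NX1.
(B) has a primary amide (-C(=O)NH2) but the nitrogen is NX3, not NX1.
(C) has a primary amino group (-NH2) but the nitrogen is NX3 (three connections), not NX1 triple-bonded.
(D) contains a nitrile (-C#N), which satisfies every atom and bond constraint.
So the answer is (D).

D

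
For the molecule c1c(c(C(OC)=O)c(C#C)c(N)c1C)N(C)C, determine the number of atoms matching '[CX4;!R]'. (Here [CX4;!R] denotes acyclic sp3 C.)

The query [CX4;!R] means: aliphatic carbon with four total connections, not in a ring.
Check the 17 heavy atoms by environment: 6× c (aromatic, X3, in 6-ring) → no; 4× C (X4, acyclic) → match; 2× N (X3, acyclic) → no; 2× C (X2, acyclic) → no; 1× C (X3, acyclic) → no; 1× O (X1, acyclic) → no; 1× O (X2, acyclic) → no.
That gives 4 matching atoms.

4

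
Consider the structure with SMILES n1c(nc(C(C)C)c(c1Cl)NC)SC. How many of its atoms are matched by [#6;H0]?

Check the 14 heavy atoms by environment: 2× n (aromatic, H0) → no; 4× c (aromatic, H0) → match; 1× S (H0) → no; 4× C (H3) → no; 1× C (H1) → no; 1× Cl (H0) → no; 1× N (H1) → no.
That gives 4 matching atoms.

4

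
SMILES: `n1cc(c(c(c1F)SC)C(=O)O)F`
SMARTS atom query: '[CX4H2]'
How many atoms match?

0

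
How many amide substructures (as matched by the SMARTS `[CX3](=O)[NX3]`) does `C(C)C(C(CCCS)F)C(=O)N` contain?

1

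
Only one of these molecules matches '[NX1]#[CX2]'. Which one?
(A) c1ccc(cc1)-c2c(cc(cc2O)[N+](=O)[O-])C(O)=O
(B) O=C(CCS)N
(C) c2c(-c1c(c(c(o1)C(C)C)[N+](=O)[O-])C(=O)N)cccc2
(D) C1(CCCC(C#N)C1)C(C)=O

D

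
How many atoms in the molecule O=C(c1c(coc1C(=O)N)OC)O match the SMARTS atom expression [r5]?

Check the 13 heavy atoms by environment: 1× o (aromatic, in 5-ring) → match; 4× c (aromatic, in 5-ring) → match; 3× C (acyclic) → no; 4× O (acyclic) → no; 1× N (acyclic) → no.
Summing the matching environments: 1 + 4 = 5 matching atoms.

5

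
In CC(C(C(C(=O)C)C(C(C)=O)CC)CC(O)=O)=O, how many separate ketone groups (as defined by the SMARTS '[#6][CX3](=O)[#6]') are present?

[#6][CX3](=O)[#6] is the SMARTS for a ketone: a carbonyl carbon (no H) flanked by two carbons.
The molecule carries 3 separate instances of an acetyl/ketone group (-C(=O)CH3) meeting every constraint; each maps to a distinct set of atoms, giving 3 matches.

3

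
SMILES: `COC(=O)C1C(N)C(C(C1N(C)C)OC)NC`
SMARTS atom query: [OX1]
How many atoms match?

1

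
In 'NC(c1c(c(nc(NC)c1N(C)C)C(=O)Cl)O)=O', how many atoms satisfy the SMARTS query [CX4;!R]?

3

Check the 18 heavy atoms by environment: 1× n (aromatic, X2, in 6-ring) → no; 5× c (aromatic, X3, in 6-ring) → no; 2× C (X3, acyclic) → no; 2× O (X1, acyclic) → no; 1× Cl (X1, acyclic) → no; 3× N (X3, acyclic) → no; 3× C (X4, acyclic) → match; 1× O (X2, acyclic) → no.
That gives 3 matching atoms.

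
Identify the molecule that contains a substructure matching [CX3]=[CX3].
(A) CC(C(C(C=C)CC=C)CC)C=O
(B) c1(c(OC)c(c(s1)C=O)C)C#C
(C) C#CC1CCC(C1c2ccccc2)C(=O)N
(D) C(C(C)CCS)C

[CX3]=[CX3] describes a non-aromatic C=C double bond between two sp2 carbons (an alkene).
(A) contains a vinyl group (-CH=CH2), which satisfies every atom and bond constraint.
(B) has an ethynyl group (-C#CH) but the C-C bond is a triple bond, not a double bond.
(C) has an ethynyl group (-C#CH) but the C-C bond is a triple bond, not a double bond.
(D) has an ethyl group (-CH2CH3) but its C-C bond is a single bond between CX4 carbons, not CX3=CX3.
So the answer is (A).

A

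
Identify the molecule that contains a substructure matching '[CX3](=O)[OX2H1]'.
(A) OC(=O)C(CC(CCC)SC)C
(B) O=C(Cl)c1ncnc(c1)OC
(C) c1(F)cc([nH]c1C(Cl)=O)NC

A

[CX3](=O)[OX2H1] describes an sp2 carbon double-bonded to O and single-bonded to an -OH oxygen (a carboxylic acid).
(A) contains a carboxylic acid group (-C(=O)OH), which satisfies every atom and bond constraint.
(B) has an acyl chloride (-C(=O)Cl) but the carbonyl is bonded to Cl, not to an -OH oxygen.
(C) has an acyl chloride (-C(=O)Cl) but the carbonyl is bonded to Cl, not to an -OH oxygen.
So the answer is (A).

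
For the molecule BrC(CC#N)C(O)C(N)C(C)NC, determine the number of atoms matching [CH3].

Check the 13 heavy atoms by environment: 2× C (H3) → match; 4× C (H1) → no; 1× C (H2) → no; 1× Br (H0) → no; 1× C (H0) → no; 1× N (H0) → no; 1× N (H1) → no; 1× N (H2) → no; 1× O (H1) → no.
That gives 2 matching atoms.

2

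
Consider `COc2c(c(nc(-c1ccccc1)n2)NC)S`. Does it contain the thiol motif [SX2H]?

Yes

The pattern [SX2H] describes an aliphatic sulfur with two connections, one being H — a thiol.
The molecule carries a thiol (-SH), whose atoms satisfy every constraint of the query, so the pattern matches.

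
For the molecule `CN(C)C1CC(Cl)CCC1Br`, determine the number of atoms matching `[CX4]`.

The query [CX4] means: C with X4: aliphatic carbon with exactly 4 total connections (bonds + H).
Check the 11 heavy atoms by environment: 8× C (X4) → match; 1× Br (X1) → no; 1× Cl (X1) → no; 1× N (X3) → no.
That gives 8 matching atoms.

8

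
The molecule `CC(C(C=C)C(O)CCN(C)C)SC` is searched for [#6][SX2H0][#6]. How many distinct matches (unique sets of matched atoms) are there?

1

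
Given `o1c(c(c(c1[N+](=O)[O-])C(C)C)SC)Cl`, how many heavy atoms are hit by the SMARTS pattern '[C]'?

4

Check the 14 heavy atoms by environment: 1× o (aromatic) → no; 4× c (aromatic) → no; 1× N (charge +1) → no; 1× O (charge -1) → no; 1× O → no; 4× C → match; 1× S → no; 1× Cl → no.
That gives 4 matching atoms.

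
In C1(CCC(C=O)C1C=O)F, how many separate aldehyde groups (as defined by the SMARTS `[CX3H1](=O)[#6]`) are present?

2

[CX3H1](=O)[#6] is the SMARTS for an aldehyde: an sp2 carbon with one H, double-bonded to O and single-bonded to carbon.
The molecule carries 2 separate instances of an aldehyde (-CHO) meeting every constraint; each maps to a distinct set of atoms, giving 2 matches.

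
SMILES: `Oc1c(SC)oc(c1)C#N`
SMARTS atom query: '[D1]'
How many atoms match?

The query [D1] means: atom with exactly one heavy-atom neighbour (degree 1).
Check the 10 heavy atoms by environment: 1× o (aromatic, D2) → no; 3× c (aromatic, D3) → no; 1× c (aromatic, D2) → no; 1× O (D1) → match; 1× S (D2) → no; 1× C (D1) → match; 1× C (D2) → no; 1× N (D1) → match.
Summing the matching environments: 1 + 1 + 1 = 3 matching atoms.

3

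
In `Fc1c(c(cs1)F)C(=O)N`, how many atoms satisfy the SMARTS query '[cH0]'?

3

The query [cH0] means: aromatic carbon with no attached hydrogen (substituted or ring-fusion).
Check the 10 heavy atoms by environment: 1× s (aromatic, H0) → no; 3× c (aromatic, H0) → match; 1× c (aromatic, H1) → no; 2× F (H0) → no; 1× C (H0) → no; 1× O (H0) → no; 1× N (H2) → no.
That gives 3 matching atoms.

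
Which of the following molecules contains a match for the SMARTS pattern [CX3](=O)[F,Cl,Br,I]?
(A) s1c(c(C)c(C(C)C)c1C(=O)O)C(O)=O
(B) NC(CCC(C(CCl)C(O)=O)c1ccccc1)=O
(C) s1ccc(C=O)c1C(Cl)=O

[CX3](=O)[F,Cl,Br,I] describes a carbonyl carbon bonded to a halogen (an acyl halide).
(A) has a carboxylic acid group (-C(=O)OH) but the carbonyl is bonded to -OH, not to a halogen.
(B) has a carboxylic acid group (-C(=O)OH) but the carbonyl is bonded to -OH, not to a halogen.
(C) contains an acyl chloride (-C(=O)Cl), which satisfies every atom and bond constraint.
So the answer is (C).

C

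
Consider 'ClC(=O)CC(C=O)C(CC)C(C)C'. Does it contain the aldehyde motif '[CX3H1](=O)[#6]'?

Yes

The pattern [CX3H1](=O)[#6] describes an sp2 carbon with one H, double-bonded to O and single-bonded to carbon — an aldehyde.
The molecule carries an aldehyde (-CHO), whose atoms satisfy every constraint of the query, so the pattern matches.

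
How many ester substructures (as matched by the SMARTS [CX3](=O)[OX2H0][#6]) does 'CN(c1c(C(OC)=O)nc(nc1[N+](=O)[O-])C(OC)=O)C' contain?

2

[CX3](=O)[OX2H0][#6] is the SMARTS for an ester: a carbonyl carbon bonded to an oxygen that is itself bonded to carbon (no H on that O).
The molecule carries 2 separate instances of a methyl-ester group (-C(=O)OCH3) meeting every constraint; each maps to a distinct set of atoms, giving 2 matches.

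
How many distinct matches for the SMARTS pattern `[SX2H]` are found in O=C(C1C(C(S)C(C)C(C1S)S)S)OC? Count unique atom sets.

4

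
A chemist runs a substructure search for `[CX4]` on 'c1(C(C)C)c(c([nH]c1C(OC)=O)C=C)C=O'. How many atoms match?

4

The query [CX4] means: C with X4: aliphatic carbon with exactly 4 total connections (bonds + H).
Check the 16 heavy atoms by environment: 1× n (aromatic, X3) → no; 4× c (aromatic, X3) → no; 4× C (X3) → no; 2× O (X1) → no; 1× O (X2) → no; 4× C (X4) → match.
That gives 4 matching atoms.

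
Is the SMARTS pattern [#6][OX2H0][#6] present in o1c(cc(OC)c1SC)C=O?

Yes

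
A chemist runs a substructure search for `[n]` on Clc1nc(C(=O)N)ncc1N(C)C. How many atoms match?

2

The query [n] means: lowercase n matches aromatic nitrogen only.
Check the 13 heavy atoms by environment: 2× n (aromatic) → match; 4× c (aromatic) → no; 1× Cl → no; 3× C → no; 1× O → no; 2× N → no.
That gives 2 matching atoms.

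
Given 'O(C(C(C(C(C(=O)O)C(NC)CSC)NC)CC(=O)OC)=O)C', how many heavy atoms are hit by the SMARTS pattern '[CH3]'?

5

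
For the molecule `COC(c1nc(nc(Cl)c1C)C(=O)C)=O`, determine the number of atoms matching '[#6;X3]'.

6

Check the 15 heavy atoms by environment: 2× n (aromatic, X2) → no; 4× c (aromatic, X3) → match; 2× C (X3) → match; 2× O (X1) → no; 3× C (X4) → no; 1× O (X2) → no; 1× Cl (X1) → no.
Summing the matching environments: 4 + 2 = 6 matching atoms.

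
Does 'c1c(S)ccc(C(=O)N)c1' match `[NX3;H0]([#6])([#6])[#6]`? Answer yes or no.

The pattern [NX3;H0]([#6])([#6])[#6] describes a trivalent nitrogen with no H, bonded to three carbons — a tertiary amine.
The closest candidate here is a primary amide (-C(=O)NH2), but the amide nitrogen has H2 and only one carbon neighbour. No other fragment satisfies the full query, so there is no match.

No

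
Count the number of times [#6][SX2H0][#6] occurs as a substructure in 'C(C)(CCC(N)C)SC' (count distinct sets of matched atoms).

1

[#6][SX2H0][#6] is the SMARTS for a thioether: an aliphatic sulfur bridging two carbons with no H on the sulfur.
Exactly one fragment in the molecule meets all constraints, giving 1 match.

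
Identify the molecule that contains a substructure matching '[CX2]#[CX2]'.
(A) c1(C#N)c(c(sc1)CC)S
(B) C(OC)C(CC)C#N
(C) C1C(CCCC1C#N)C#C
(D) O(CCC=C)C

C

[CX2]#[CX2] describes a carbon-carbon triple bond (an alkyne).
(A) has a nitrile (-C#N) but the triple bond is C#N, not C#C.
(B) has a nitrile (-C#N) but the triple bond is C#N, not C#C.
(C) contains an ethynyl group (-C#CH), which satisfies every atom and bond constraint.
(D) has a vinyl group (-CH=CH2) but the C=C is a double bond; both carbons are CX3, not CX2.
So the answer is (C).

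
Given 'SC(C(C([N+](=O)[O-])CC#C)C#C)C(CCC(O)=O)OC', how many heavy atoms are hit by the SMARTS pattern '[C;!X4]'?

5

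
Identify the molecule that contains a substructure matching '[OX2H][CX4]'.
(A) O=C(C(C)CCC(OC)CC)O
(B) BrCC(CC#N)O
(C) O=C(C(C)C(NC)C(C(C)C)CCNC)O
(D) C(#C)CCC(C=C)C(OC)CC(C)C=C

B

[OX2H][CX4] describes a hydroxyl oxygen bound to an sp3 (X4) carbon (an aliphatic alcohol).
(A) has a carboxylic acid group (-C(=O)OH) but the -OH is on a CX3 carbonyl carbon, not a CX4 carbon.
(B) contains a hydroxyl group (-OH), which satisfies every atom and bond constraint.
(C) has a carboxylic acid group (-C(=O)OH) but the -OH is on a CX3 carbonyl carbon, not a CX4 carbon.
(D) has a methoxy ether (-OCH3) but the oxygen has H0 (ether), not H1.
So the answer is (B).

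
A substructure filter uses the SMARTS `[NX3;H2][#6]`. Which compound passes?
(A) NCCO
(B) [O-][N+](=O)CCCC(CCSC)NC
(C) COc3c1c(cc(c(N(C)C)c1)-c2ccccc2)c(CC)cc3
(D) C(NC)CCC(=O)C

A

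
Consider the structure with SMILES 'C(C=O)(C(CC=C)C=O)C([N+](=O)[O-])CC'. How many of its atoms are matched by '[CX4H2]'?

2

The query [CX4H2] means: sp3 carbon (X4) with exactly two hydrogens.
Check the 15 heavy atoms by environment: 1× C (H3, X4) → no; 2× C (H2, X4) → match; 3× C (H1, X4) → no; 3× C (H1, X3) → no; 3× O (H0, X1) → no; 1× N (charge +1, H0, X3) → no; 1× O (charge -1, H0, X1) → no; 1× C (H2, X3) → no.
That gives 2 matching atoms.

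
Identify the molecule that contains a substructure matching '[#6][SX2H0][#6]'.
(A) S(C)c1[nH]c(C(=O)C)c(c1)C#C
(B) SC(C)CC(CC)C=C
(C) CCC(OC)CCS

A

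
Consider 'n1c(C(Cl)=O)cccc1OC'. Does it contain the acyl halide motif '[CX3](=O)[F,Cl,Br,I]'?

The pattern [CX3](=O)[F,Cl,Br,I] describes a carbonyl carbon bonded to a halogen — an acyl halide.
The molecule carries an acyl chloride (-C(=O)Cl), whose atoms satisfy every constraint of the query, so the pattern matches.

Yes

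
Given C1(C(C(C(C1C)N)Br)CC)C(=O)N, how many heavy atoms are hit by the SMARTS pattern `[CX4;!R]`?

The query [CX4;!R] means: aliphatic carbon with four total connections, not in a ring.
Check the 13 heavy atoms by environment: 5× C (X4, in 5-ring) → no; 1× C (X3, acyclic) → no; 1× O (X1, acyclic) → no; 2× N (X3, acyclic) → no; 3× C (X4, acyclic) → match; 1× Br (X1, acyclic) → no.
That gives 3 matching atoms.

3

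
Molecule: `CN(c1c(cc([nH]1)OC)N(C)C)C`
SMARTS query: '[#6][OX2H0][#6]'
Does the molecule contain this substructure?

The pattern [#6][OX2H0][#6] describes an aliphatic oxygen bridging two carbons with no H on the oxygen — an ether.
The molecule carries a methoxy ether (-OCH3), whose atoms satisfy every constraint of the query, so the pattern matches.

Yes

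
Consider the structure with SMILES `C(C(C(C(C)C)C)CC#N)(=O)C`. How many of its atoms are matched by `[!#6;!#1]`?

2

Check the 12 heavy atoms by environment: 10× C → no; 1× O → match; 1× N → match.
Summing the matching environments: 1 + 1 = 2 matching atoms.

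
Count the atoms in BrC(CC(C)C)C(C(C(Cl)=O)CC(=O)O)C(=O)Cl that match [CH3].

The query [CH3] means: aliphatic carbon with exactly three hydrogens.
Check the 18 heavy atoms by environment: 2× C (H2) → no; 4× C (H1) → no; 3× C (H0) → no; 3× O (H0) → no; 2× Cl (H0) → no; 2× C (H3) → match; 1× Br (H0) → no; 1× O (H1) → no.
That gives 2 matching atoms.

2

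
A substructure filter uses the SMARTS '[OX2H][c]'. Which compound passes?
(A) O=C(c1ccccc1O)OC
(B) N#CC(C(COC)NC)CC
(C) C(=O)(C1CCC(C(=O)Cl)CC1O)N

A

[OX2H][c] describes a hydroxyl oxygen attached to an aromatic carbon (a phenol).
(A) contains a hydroxyl group (-OH), which satisfies every atom and bond constraint.
(B) has a methoxy ether (-OCH3) but the oxygen has H0, not H1.
(C) has a hydroxyl group (-OH) but the -OH is on an aliphatic carbon, not an aromatic c.
So the answer is (A).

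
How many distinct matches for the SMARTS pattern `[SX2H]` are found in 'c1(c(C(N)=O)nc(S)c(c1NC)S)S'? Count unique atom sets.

3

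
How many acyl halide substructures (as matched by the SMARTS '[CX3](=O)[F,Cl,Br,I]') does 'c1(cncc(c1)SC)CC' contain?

[CX3](=O)[F,Cl,Br,I] is the SMARTS for an acyl halide: a carbonyl carbon bonded to a halogen.
No fragment in the molecule satisfies every constraint, giving 0 matches.

0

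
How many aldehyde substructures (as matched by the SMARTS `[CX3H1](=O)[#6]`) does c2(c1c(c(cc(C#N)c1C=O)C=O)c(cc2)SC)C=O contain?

3

[CX3H1](=O)[#6] is the SMARTS for an aldehyde: an sp2 carbon with one H, double-bonded to O and single-bonded to carbon.
The molecule carries 3 separate instances of an aldehyde (-CHO) meeting every constraint; each maps to a distinct set of atoms, giving 3 matches.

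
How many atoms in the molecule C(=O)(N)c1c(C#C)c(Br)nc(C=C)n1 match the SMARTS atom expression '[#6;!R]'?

5

Check the 14 heavy atoms by environment: 2× n (aromatic, in 6-ring) → no; 4× c (aromatic, in 6-ring) → no; 5× C (acyclic) → match; 1× O (acyclic) → no; 1× N (acyclic) → no; 1× Br (acyclic) → no.
That gives 5 matching atoms.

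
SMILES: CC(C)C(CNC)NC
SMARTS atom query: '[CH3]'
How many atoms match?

4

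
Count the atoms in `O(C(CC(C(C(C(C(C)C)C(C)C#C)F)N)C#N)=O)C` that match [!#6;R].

0

The query [!#6;R] means: non-carbon atom that is part of a ring.
Check the 20 heavy atoms by environment: 15× C (acyclic) → no; 2× N (acyclic) → no; 1× F (acyclic) → no; 2× O (acyclic) → no.
No environment satisfies the query, so 0 matching atoms.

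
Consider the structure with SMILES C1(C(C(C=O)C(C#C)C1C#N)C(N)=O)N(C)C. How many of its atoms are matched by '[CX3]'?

2

The query [CX3] means: C with X3: aliphatic carbon with exactly 3 total connections.
Check the 17 heavy atoms by environment: 7× C (X4) → no; 2× C (X3) → match; 2× O (X1) → no; 3× C (X2) → no; 2× N (X3) → no; 1× N (X1) → no.
That gives 2 matching atoms.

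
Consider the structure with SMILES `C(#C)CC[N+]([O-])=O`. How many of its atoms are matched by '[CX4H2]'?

Check the 7 heavy atoms by environment: 2× C (H2, X4) → match; 1× C (H0, X2) → no; 1× C (H1, X2) → no; 1× N (charge +1, H0, X3) → no; 1× O (charge -1, H0, X1) → no; 1× O (H0, X1) → no.
That gives 2 matching atoms.

2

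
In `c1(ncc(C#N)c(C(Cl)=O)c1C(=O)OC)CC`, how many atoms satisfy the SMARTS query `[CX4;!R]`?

3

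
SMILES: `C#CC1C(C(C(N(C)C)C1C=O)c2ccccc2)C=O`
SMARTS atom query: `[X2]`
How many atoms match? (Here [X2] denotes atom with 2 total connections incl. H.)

Check the 20 heavy atoms by environment: 7× C (X4) → no; 2× C (X3) → no; 2× O (X1) → no; 1× N (X3) → no; 6× c (aromatic, X3) → no; 2× C (X2) → match.
That gives 2 matching atoms.

2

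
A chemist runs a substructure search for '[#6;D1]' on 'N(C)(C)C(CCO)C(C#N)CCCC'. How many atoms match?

The query [#6;D1] means: carbon bonded to exactly one heavy atom.
Check the 14 heavy atoms by environment: 6× C (D2) → no; 2× C (D3) → no; 1× N (D3) → no; 3× C (D1) → match; 1× N (D1) → no; 1× O (D1) → no.
That gives 3 matching atoms.

3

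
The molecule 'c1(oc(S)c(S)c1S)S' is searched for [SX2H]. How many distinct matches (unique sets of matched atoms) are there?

[SX2H] is the SMARTS for a thiol: an aliphatic sulfur with two connections, one being H.
The molecule carries 4 separate instances of a thiol (-SH) meeting every constraint; each maps to a distinct set of atoms, giving 4 matches.

4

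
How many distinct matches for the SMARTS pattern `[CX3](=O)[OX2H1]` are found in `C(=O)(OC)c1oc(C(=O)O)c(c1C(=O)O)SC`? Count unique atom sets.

[CX3](=O)[OX2H1] is the SMARTS for a carboxylic acid: an sp2 carbon double-bonded to O and single-bonded to an -OH oxygen.
The molecule carries 2 separate instances of a carboxylic acid group (-C(=O)OH) meeting every constraint; each maps to a distinct set of atoms, giving 2 matches.

2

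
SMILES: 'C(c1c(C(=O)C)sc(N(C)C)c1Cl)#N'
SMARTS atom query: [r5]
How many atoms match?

5

The query [r5] means: r5 matches atoms in a five-membered ring.
Check the 14 heavy atoms by environment: 1× s (aromatic, in 5-ring) → match; 4× c (aromatic, in 5-ring) → match; 5× C (acyclic) → no; 2× N (acyclic) → no; 1× O (acyclic) → no; 1× Cl (acyclic) → no.
Summing the matching environments: 1 + 4 = 5 matching atoms.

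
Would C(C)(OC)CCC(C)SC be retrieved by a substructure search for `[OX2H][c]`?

No

The pattern [OX2H][c] describes a hydroxyl oxygen attached to an aromatic carbon — a phenol.
The closest candidate here is a methoxy ether (-OCH3), but the oxygen has H0, not H1. No other fragment satisfies the full query, so there is no match.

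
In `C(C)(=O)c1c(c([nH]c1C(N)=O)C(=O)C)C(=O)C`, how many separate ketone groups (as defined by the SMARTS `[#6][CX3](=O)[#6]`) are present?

3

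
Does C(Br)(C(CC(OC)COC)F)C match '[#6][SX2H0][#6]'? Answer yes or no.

No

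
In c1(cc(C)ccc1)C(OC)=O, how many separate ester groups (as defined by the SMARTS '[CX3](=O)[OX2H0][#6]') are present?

[CX3](=O)[OX2H0][#6] is the SMARTS for an ester: a carbonyl carbon bonded to an oxygen that is itself bonded to carbon (no H on that O).
Exactly one fragment in the molecule meets all constraints, giving 1 match.

1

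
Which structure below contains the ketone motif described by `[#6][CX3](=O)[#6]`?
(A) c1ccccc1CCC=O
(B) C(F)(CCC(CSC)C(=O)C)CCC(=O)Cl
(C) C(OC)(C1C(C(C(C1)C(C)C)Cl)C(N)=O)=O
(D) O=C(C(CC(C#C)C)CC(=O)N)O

B

[#6][CX3](=O)[#6] describes a carbonyl carbon (no H) flanked by two carbons (a ketone).
(A) has an aldehyde (-CHO) but the carbonyl carbon has H1, so it is not flanked by two carbons.
(B) contains an acetyl/ketone group (-C(=O)CH3), which satisfies every atom and bond constraint.
(C) has a primary amide (-C(=O)NH2) but one neighbour of the carbonyl carbon is N, not C.
(D) has a primary amide (-C(=O)NH2) but one neighbour of the carbonyl carbon is N, not C.
So the answer is (B).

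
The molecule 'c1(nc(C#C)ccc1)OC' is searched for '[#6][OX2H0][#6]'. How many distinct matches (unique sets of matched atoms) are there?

1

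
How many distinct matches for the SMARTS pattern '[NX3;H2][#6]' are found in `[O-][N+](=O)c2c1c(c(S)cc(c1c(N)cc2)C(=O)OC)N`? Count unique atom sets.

[NX3;H2][#6] is the SMARTS for a primary amine: a trivalent nitrogen with two H attached to carbon.
The molecule carries 2 separate instances of a primary amino group (-NH2) meeting every constraint; each maps to a distinct set of atoms, giving 2 matches.

2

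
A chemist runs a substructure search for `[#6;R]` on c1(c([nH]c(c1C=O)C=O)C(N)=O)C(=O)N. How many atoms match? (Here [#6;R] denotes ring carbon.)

4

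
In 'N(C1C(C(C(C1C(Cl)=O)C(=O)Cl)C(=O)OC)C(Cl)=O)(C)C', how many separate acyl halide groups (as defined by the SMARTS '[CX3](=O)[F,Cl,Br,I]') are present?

3

[CX3](=O)[F,Cl,Br,I] is the SMARTS for an acyl halide: a carbonyl carbon bonded to a halogen.
The molecule carries 3 separate instances of an acyl chloride (-C(=O)Cl) meeting every constraint; each maps to a distinct set of atoms, giving 3 matches.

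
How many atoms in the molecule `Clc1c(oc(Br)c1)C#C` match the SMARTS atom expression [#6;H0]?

The query [#6;H0] means: any carbon with no attached hydrogen.
Check the 9 heavy atoms by environment: 1× o (aromatic, H0) → no; 3× c (aromatic, H0) → match; 1× c (aromatic, H1) → no; 1× Br (H0) → no; 1× C (H0) → match; 1× C (H1) → no; 1× Cl (H0) → no.
Summing the matching environments: 3 + 1 = 4 matching atoms.

4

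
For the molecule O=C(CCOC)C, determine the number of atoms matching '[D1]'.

3

The query [D1] means: atom with exactly one heavy-atom neighbour (degree 1).
Check the 7 heavy atoms by environment: 2× C (D2) → no; 1× O (D2) → no; 2× C (D1) → match; 1× C (D3) → no; 1× O (D1) → match.
Summing the matching environments: 2 + 1 = 3 matching atoms.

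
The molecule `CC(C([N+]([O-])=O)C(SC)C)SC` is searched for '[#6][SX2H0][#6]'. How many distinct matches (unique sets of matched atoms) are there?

2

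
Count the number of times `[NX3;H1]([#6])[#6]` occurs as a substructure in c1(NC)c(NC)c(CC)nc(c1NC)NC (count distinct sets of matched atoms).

[NX3;H1]([#6])[#6] is the SMARTS for a secondary amine: a trivalent nitrogen with one H, bonded to two carbons.
The molecule carries 4 separate instances of an N-methylamino group (-NHCH3) meeting every constraint; each maps to a distinct set of atoms, giving 4 matches.

4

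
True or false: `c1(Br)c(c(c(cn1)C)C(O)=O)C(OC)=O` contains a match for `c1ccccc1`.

The pattern c1ccccc1 describes six aromatic carbons in a ring — a benzene ring.
The closest candidate here is a methyl group (-CH3), but no six-membered all-carbon aromatic ring is present. No other fragment satisfies the full query, so there is no match.

False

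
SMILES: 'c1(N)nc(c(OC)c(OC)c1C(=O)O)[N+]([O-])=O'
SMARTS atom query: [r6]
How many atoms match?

6

The query [r6] means: r6 matches atoms in a six-membered ring.
Check the 17 heavy atoms by environment: 1× n (aromatic, in 6-ring) → match; 5× c (aromatic, in 6-ring) → match; 3× C (acyclic) → no; 5× O (acyclic) → no; 1× N (acyclic) → no; 1× N (charge +1, acyclic) → no; 1× O (charge -1, acyclic) → no.
Summing the matching environments: 1 + 5 = 6 matching atoms.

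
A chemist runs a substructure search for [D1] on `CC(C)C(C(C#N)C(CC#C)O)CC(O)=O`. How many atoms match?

Check the 16 heavy atoms by environment: 4× C (D2) → no; 5× C (D3) → no; 3× O (D1) → match; 3× C (D1) → match; 1× N (D1) → match.
Summing the matching environments: 3 + 3 + 1 = 7 matching atoms.

7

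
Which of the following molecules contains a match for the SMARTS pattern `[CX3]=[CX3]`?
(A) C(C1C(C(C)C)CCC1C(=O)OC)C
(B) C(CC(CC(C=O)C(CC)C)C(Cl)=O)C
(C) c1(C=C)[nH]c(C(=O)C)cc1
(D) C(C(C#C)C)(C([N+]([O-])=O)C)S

C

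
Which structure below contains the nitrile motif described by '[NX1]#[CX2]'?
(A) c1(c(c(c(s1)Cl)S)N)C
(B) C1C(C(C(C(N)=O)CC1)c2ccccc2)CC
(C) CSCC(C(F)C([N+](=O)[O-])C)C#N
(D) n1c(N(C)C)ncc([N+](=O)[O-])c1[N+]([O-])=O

[NX1]#[CX2] describes a nitrogen triple-bonded to a two-connected carbon (a nitrile).
(A) has a primary amino group (-NH2) but the nitrogen is NX3 (three connections), not NX1 triple-bonded.
(B) has a primary amide (-C(=O)NH2) but the nitrogen is NX3, not NX1.
(C) contains a nitrile (-C#N), which satisfies every atom and bond constraint.
(D) has a nitro group (-[N+](=O)[O-]) but there is no C#N triple bond.
So the answer is (C).

C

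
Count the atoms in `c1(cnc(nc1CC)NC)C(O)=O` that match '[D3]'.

The query [D3] means: atom with exactly three heavy-atom neighbours.
Check the 13 heavy atoms by environment: 2× n (aromatic, D2) → no; 3× c (aromatic, D3) → match; 1× c (aromatic, D2) → no; 1× N (D2) → no; 2× C (D1) → no; 1× C (D3) → match; 2× O (D1) → no; 1× C (D2) → no.
Summing the matching environments: 3 + 1 = 4 matching atoms.

4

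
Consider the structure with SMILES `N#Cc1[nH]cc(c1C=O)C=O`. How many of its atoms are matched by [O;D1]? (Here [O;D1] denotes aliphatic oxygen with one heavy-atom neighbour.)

2

The query [O;D1] means: aliphatic oxygen bonded to exactly one heavy atom.
Check the 11 heavy atoms by environment: 1× n (aromatic, D2) → no; 3× c (aromatic, D3) → no; 1× c (aromatic, D2) → no; 3× C (D2) → no; 2× O (D1) → match; 1× N (D1) → no.
That gives 2 matching atoms.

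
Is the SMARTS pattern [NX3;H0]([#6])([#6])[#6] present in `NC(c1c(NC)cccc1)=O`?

No

The pattern [NX3;H0]([#6])([#6])[#6] describes a trivalent nitrogen with no H, bonded to three carbons — a tertiary amine.
The closest candidate here is a primary amide (-C(=O)NH2), but the amide nitrogen has H2 and only one carbon neighbour. No other fragment satisfies the full query, so there is no match.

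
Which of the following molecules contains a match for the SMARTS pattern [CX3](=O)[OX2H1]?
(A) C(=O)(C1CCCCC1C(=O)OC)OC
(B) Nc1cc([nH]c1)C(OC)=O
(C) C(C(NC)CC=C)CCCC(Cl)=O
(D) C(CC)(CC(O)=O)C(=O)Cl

[CX3](=O)[OX2H1] describes an sp2 carbon double-bonded to O and single-bonded to an -OH oxygen (a carboxylic acid).
(A) has a methyl-ester group (-C(=O)OCH3) but the singly-bonded O has no H (OX2H0, not OX2H1).
(B) has a methyl-ester group (-C(=O)OCH3) but the singly-bonded O has no H (OX2H0, not OX2H1).
(C) has an acyl chloride (-C(=O)Cl) but the carbonyl is bonded to Cl, not to an -OH oxygen.
(D) contains a carboxylic acid group (-C(=O)OH), which satisfies every atom and bond constraint.
So the answer is (D).

D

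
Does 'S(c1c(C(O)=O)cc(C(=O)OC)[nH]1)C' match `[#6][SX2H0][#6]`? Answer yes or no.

The pattern [#6][SX2H0][#6] describes an aliphatic sulfur bridging two carbons with no H on the sulfur — a thioether.
The molecule carries a methylthio ether (-SCH3), whose atoms satisfy every constraint of the query, so the pattern matches.

Yes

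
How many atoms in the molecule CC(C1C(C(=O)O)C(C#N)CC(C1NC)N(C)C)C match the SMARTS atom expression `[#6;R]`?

6

The query [#6;R] means: carbon that is part of a ring.
Check the 19 heavy atoms by environment: 6× C (in 6-ring) → match; 8× C (acyclic) → no; 3× N (acyclic) → no; 2× O (acyclic) → no.
That gives 6 matching atoms.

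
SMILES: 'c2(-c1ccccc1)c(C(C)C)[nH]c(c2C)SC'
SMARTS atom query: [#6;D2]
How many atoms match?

5

The query [#6;D2] means: any carbon bonded to exactly two heavy atoms.
Check the 17 heavy atoms by environment: 1× n (aromatic, D2) → no; 5× c (aromatic, D3) → no; 4× C (D1) → no; 1× S (D2) → no; 1× C (D3) → no; 5× c (aromatic, D2) → match.
That gives 5 matching atoms.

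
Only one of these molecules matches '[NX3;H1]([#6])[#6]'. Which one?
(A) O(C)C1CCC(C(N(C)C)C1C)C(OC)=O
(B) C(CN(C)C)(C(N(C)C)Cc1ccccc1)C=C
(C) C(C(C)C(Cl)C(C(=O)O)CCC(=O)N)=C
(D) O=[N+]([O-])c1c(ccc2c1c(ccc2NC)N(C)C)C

D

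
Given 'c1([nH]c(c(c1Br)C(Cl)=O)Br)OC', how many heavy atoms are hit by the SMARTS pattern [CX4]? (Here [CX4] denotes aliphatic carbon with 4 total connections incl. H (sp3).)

1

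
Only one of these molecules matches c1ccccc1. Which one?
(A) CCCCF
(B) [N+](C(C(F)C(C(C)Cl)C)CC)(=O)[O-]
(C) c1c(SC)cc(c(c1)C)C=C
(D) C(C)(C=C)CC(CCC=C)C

C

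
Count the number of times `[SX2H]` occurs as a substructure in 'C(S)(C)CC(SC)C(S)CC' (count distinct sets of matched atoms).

2

[SX2H] is the SMARTS for a thiol: an aliphatic sulfur with two connections, one being H.
The molecule carries 2 separate instances of a thiol (-SH) meeting every constraint; each maps to a distinct set of atoms, giving 2 matches.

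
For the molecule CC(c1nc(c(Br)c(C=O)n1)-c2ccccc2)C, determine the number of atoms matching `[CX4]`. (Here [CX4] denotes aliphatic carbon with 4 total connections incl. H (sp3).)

The query [CX4] means: C with X4: aliphatic carbon with exactly 4 total connections (bonds + H).
Check the 18 heavy atoms by environment: 2× n (aromatic, X2) → no; 10× c (aromatic, X3) → no; 1× C (X3) → no; 1× O (X1) → no; 3× C (X4) → match; 1× Br (X1) → no.
That gives 3 matching atoms.

3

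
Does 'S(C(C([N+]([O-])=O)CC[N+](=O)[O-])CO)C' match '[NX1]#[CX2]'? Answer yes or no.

No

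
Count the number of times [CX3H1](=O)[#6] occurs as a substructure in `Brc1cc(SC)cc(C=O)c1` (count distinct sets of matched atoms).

1

[CX3H1](=O)[#6] is the SMARTS for an aldehyde: an sp2 carbon with one H, double-bonded to O and single-bonded to carbon.
Exactly one fragment in the molecule meets all constraints, giving 1 match.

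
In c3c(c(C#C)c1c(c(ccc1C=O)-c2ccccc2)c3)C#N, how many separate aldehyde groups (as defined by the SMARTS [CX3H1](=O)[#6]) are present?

1

[CX3H1](=O)[#6] is the SMARTS for an aldehyde: an sp2 carbon with one H, double-bonded to O and single-bonded to carbon.
Exactly one fragment in the molecule meets all constraints, giving 1 match.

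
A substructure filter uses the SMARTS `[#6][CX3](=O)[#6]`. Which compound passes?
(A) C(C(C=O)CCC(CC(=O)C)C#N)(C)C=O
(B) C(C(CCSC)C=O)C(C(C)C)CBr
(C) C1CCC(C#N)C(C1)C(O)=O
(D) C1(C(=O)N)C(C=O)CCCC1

[#6][CX3](=O)[#6] describes a carbonyl carbon (no H) flanked by two carbons (a ketone).
(A) contains an acetyl/ketone group (-C(=O)CH3), which satisfies every atom and bond constraint.
(B) has an aldehyde (-CHO) but the carbonyl carbon has H1, so it is not flanked by two carbons.
(C) has a carboxylic acid group (-C(=O)OH) but one neighbour of the carbonyl carbon is O, not C.
(D) has a primary amide (-C(=O)NH2) but one neighbour of the carbonyl carbon is N, not C.
So the answer is (A).

A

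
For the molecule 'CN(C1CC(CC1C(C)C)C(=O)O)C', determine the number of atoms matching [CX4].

The query [CX4] means: C with X4: aliphatic carbon with exactly 4 total connections (bonds + H).
Check the 14 heavy atoms by environment: 10× C (X4) → match; 1× C (X3) → no; 1× O (X1) → no; 1× O (X2) → no; 1× N (X3) → no.
That gives 10 matching atoms.

10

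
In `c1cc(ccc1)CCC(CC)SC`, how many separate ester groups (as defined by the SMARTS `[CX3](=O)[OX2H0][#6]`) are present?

0

[CX3](=O)[OX2H0][#6] is the SMARTS for an ester: a carbonyl carbon bonded to an oxygen that is itself bonded to carbon (no H on that O).
No fragment in the molecule satisfies every constraint, giving 0 matches.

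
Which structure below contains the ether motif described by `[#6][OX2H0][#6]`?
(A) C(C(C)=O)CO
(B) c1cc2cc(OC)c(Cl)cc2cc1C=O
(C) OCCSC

B

[#6][OX2H0][#6] describes an aliphatic oxygen bridging two carbons with no H on the oxygen (an ether).
(A) has a hydroxyl group (-OH) but the oxygen has H1, not H0 bridging two carbons.
(B) contains a methoxy ether (-OCH3), which satisfies every atom and bond constraint.
(C) has a hydroxyl group (-OH) but the oxygen has H1, not H0 bridging two carbons.
So the answer is (B).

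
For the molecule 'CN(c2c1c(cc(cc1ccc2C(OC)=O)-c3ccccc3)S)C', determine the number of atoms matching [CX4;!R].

The query [CX4;!R] means: aliphatic carbon with four total connections, not in a ring.
Check the 24 heavy atoms by environment: 16× c (aromatic, X3, in 6-ring) → no; 1× S (X2, acyclic) → no; 1× N (X3, acyclic) → no; 3× C (X4, acyclic) → match; 1× C (X3, acyclic) → no; 1× O (X1, acyclic) → no; 1× O (X2, acyclic) → no.
That gives 3 matching atoms.

3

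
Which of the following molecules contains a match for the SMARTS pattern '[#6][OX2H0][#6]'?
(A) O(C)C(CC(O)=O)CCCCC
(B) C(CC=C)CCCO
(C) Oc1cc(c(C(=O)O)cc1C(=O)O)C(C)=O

[#6][OX2H0][#6] describes an aliphatic oxygen bridging two carbons with no H on the oxygen (an ether).
(A) contains a methoxy ether (-OCH3), which satisfies every atom and bond constraint.
(B) has a hydroxyl group (-OH) but the oxygen has H1, not H0 bridging two carbons.
(C) has a carboxylic acid group (-C(=O)OH) but the -OH oxygen has H1; the =O is OX1, not OX2.
So the answer is (A).

A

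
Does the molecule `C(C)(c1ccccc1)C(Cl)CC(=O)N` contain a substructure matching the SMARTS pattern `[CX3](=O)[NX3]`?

Yes

The pattern [CX3](=O)[NX3] describes a carbonyl carbon bonded to a trivalent nitrogen — an amide.
The molecule carries a primary amide (-C(=O)NH2), whose atoms satisfy every constraint of the query, so the pattern matches.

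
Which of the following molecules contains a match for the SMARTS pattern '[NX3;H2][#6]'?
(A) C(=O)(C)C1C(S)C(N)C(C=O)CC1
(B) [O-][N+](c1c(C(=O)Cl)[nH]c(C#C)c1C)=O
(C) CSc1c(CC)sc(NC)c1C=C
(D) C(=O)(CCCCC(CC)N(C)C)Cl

A

[NX3;H2][#6] describes a trivalent nitrogen with two H attached to carbon (a primary amine).
(A) contains a primary amino group (-NH2), which satisfies every atom and bond constraint.
(B) has a nitro group (-[N+](=O)[O-]) but the nitrogen is [N+] with no H, not NX3H2.
(C) has an N-methylamino group (-NHCH3) but the nitrogen bears two carbons and only one H (H1), not H2.
(D) has a dimethylamino group (-N(CH3)2) but the nitrogen has H0, not H2.
So the answer is (A).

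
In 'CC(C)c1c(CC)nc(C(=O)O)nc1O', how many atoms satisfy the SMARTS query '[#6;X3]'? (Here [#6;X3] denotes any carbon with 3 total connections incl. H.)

The query [#6;X3] means: any carbon (aromatic or not) with three total connections.
Check the 15 heavy atoms by environment: 2× n (aromatic, X2) → no; 4× c (aromatic, X3) → match; 2× O (X2) → no; 1× C (X3) → match; 1× O (X1) → no; 5× C (X4) → no.
Summing the matching environments: 4 + 1 = 5 matching atoms.

5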